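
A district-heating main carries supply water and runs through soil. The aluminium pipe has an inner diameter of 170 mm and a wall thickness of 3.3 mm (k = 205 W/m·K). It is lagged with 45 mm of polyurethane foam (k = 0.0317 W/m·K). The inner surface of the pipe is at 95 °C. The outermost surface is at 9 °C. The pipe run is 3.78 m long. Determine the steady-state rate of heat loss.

Treating each annulus and film as a series resistance:
R_aluminium pipe wall = ln(88.3/85)/(2π×205×3.78) = 7.823×10^-6 K/W
R_polyurethane foam = ln(133.3/88.3)/(2π×0.0317×3.78) = 0.547 K/W
R_total = 0.5471 K/W
Q = ΔT/R_total = 86/0.5471

Q ≈ 157 W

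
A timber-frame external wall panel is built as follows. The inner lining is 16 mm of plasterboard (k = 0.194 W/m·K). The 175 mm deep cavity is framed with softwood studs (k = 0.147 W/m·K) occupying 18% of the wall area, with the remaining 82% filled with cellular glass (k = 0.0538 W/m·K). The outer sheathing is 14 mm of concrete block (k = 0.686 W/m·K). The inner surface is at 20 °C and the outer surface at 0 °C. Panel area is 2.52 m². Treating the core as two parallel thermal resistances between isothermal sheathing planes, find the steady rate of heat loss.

Sheathing layers in series; stud and cavity paths in parallel between them.
R_inner = 0.016/(0.194×2.52) = 0.03273 K/W
R_stud  = 0.175/(0.147×0.18×2.52) = 2.625 K/W
R_cav   = 0.175/(0.0538×0.82×2.52) = 1.574 K/W
1/R_core = 1/R_stud + 1/R_cav → R_core = 0.984 K/W
R_outer = 0.014/(0.686×2.52) = 0.008098 K/W
R_total = 1.025 K/W
Q = ΔT/R_total = 20/1.025

Q ≈ 19.5 W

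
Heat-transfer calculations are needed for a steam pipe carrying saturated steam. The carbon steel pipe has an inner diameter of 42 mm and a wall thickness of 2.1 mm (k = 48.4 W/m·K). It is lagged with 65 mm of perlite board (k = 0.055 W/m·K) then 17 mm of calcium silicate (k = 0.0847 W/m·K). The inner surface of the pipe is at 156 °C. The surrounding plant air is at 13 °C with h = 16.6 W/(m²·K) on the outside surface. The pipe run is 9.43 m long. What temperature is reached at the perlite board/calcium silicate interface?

Cylindrical conduction, so R = ln(r₂/r₁)/(2πkL) per layer, in series:
R_carbon steel pipe wall = ln(23.1/21)/(2π×48.4×9.43) = 3.324×10^-5 K/W
R_perlite board = ln(88.1/23.1)/(2π×0.055×9.43) = 0.4108 K/W
R_calcium silicate = ln(105.1/88.1)/(2π×0.0847×9.43) = 0.03516 K/W
R_outer film = 1/(h_o·2πr_oL) = 1/(16.6×2π×0.1051×9.43) = 0.009674 K/W
R_total = 0.4556 K/W
Q = ΔT/R_total = 143/0.4556
Q = 314 W
T_interface = T_inner − Q·ΣR(inner→interface) = 156 − 314×0.4108

T ≈ 27.1 °C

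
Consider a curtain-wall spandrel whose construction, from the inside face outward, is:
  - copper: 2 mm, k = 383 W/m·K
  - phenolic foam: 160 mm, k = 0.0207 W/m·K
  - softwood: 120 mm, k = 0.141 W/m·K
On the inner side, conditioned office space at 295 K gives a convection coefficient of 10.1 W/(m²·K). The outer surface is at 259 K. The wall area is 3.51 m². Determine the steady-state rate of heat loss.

Using the resistance-network approach (series):
R_inner film = 1/(h_i·A) = 1/(10.1×3.51) = 0.02821 K/W
R_copper = L/(kA) = 0.002/(383×3.51) = 1.488×10^-6 K/W
R_phenolic foam = L/(kA) = 0.16/(0.0207×3.51) = 2.202 K/W
R_softwood = L/(kA) = 0.12/(0.141×3.51) = 0.2425 K/W
R_total = 2.473 K/W
Q = ΔT / R_total = 36 / 2.473

Q ≈ 14.6 W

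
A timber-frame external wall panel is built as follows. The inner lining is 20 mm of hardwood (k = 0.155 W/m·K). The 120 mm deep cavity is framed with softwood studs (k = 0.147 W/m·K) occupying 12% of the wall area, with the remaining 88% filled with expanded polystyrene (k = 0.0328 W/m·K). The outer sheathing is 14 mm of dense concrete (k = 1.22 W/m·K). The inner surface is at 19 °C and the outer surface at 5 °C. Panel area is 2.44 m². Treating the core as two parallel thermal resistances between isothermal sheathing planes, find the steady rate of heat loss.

Sheathing layers in series; stud and cavity paths in parallel between them.
R_inner = 0.02/(0.155×2.44) = 0.05288 K/W
R_stud  = 0.12/(0.147×0.12×2.44) = 2.788 K/W
R_cav   = 0.12/(0.0328×0.88×2.44) = 1.704 K/W
1/R_core = 1/R_stud + 1/R_cav → R_core = 1.058 K/W
R_outer = 0.014/(1.22×2.44) = 0.004703 K/W
R_total = 1.115 K/W
Q = ΔT/R_total = 14/1.115

Q ≈ 12.6 W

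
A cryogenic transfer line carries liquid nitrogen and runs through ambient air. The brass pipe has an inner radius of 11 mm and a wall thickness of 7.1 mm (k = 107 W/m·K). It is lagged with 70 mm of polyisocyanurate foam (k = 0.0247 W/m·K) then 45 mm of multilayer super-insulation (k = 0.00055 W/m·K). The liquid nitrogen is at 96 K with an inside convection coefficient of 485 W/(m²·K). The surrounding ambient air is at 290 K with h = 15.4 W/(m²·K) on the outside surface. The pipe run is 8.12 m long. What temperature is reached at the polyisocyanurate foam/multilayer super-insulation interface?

Treating each annulus and film as a series resistance:
R_inner film = 1/(h_i·2πr₁L) = 1/(485×2π×0.011×8.12) = 0.003674 K/W
R_brass pipe wall = ln(18.1/11)/(2π×107×8.12) = 9.123×10^-5 K/W
R_polyisocyanurate foam = ln(88.1/18.1)/(2π×0.0247×8.12) = 1.256 K/W
R_multilayer super-insulation = ln(133.1/88.1)/(2π×0.00055×8.12) = 14.7 K/W
R_outer film = 1/(h_o·2πr_oL) = 1/(15.4×2π×0.1331×8.12) = 0.009562 K/W
R_total = 15.97 K/W
Q = ΔT/R_total = 194/15.97
Q = 12.1 W
T_interface = T_inner + Q·ΣR(inner→interface) = 96 + 12.1×1.26

T ≈ 111 K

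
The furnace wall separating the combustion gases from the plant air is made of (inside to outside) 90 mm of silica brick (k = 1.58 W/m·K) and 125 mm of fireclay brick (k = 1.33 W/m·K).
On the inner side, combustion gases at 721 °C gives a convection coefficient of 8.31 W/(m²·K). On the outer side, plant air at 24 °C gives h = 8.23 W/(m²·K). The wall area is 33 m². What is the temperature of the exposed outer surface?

Thermal resistances in series:
R_inner film = 1/(h_i·A) = 1/(8.31×33) = 0.003647 K/W
R_silica brick = L/(kA) = 0.09/(1.58×33) = 0.001726 K/W
R_fireclay brick = L/(kA) = 0.125/(1.33×33) = 0.002848 K/W
R_outer film = 1/(h_o·A) = 1/(8.23×33) = 0.003682 K/W
R_total = 0.0119 K/W;  Q = ΔT/R_total = 697/0.0119 = 58560 W
T_interface = T_inner − Q·ΣR(inner→interface) = 721 − 58600×0.008221

T ≈ 240 °C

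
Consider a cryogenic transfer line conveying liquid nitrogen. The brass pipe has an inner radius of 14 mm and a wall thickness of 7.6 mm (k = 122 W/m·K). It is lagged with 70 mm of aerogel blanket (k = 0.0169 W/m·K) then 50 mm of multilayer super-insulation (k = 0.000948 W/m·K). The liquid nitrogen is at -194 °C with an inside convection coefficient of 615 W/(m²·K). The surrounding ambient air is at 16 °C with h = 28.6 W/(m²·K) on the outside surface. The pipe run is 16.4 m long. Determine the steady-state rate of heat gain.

For a radial system each layer contributes R = ln(r_out/r_in)/(2πkL); films add R = 1/(hA).
R_inner film = 1/(h_i·2πr₁L) = 1/(615×2π×0.014×16.4) = 0.001127 K/W
R_brass pipe wall = ln(21.6/14)/(2π×122×16.4) = 3.449×10^-5 K/W
R_aerogel blanket = ln(91.6/21.6)/(2π×0.0169×16.4) = 0.8296 K/W
R_multilayer super-insulation = ln(141.6/91.6)/(2π×0.000948×16.4) = 4.459 K/W
R_outer film = 1/(h_o·2πr_oL) = 1/(28.6×2π×0.1416×16.4) = 0.002396 K/W
R_total = 5.292 K/W
Q = ΔT/R_total = 210/5.292

Q ≈ 39.7 W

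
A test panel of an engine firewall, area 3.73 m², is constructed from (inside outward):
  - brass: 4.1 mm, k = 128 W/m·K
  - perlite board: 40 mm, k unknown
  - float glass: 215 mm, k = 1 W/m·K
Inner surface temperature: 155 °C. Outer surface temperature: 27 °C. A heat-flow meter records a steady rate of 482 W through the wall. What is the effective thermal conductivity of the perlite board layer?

Treating each layer as a thermal resistance in series:
R_brass = L/(kA) = 0.0041/(128×3.73) = 8.587×10^-6 K/W
R_float glass = L/(kA) = 0.215/(1×3.73) = 0.05764 K/W
Sum of known resistances R_other = 0.05765 K/W
Total R = ΔT/Q = 128/482 = 0.2656 K/W
R_perlite board = R_total − R_other = 0.2079 K/W
k = L/(R·A) = 0.04/(0.2079×3.73)

k ≈ 0.0516 W/(m·K)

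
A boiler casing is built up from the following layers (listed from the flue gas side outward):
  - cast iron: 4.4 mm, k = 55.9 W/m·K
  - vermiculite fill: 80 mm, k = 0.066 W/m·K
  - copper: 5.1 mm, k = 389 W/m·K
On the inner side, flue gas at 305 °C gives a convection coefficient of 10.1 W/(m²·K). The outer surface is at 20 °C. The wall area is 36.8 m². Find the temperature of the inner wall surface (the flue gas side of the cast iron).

T ≈ 283 °C

Thermal resistances in series:
R_inner film = 1/(h_i·A) = 1/(10.1×36.8) = 0.00269 K/W
R_cast iron = L/(kA) = 0.0044/(55.9×36.8) = 2.139×10^-6 K/W
R_vermiculite fill = L/(kA) = 0.08/(0.066×36.8) = 0.03294 K/W
R_copper = L/(kA) = 0.0051/(389×36.8) = 3.563×10^-7 K/W
R_total = 0.03563 K/W;  Q = ΔT/R_total = 285/0.03563 = 7999 W
T_interface = T_inner − Q·ΣR(inner→interface) = 305 − 8000×0.00269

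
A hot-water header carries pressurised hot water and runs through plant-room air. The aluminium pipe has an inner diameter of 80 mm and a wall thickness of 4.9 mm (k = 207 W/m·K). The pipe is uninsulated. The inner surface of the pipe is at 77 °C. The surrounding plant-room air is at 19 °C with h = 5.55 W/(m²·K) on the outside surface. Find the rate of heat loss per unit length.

Cylindrical conduction, so R = ln(r₂/r₁)/(2πkL) per layer, in series:
R_aluminium pipe wall = ln(44.9/40)/(2π×207×1) = 8.885×10^-5 K/W
R_outer film = 1/(h_o·2πr_oL) = 1/(5.55×2π×0.0449×1) = 0.6387 K/W
R_total = 0.6388 K/W
Q = ΔT/R_total = 58/0.6388

q′ ≈ 90.8 W/m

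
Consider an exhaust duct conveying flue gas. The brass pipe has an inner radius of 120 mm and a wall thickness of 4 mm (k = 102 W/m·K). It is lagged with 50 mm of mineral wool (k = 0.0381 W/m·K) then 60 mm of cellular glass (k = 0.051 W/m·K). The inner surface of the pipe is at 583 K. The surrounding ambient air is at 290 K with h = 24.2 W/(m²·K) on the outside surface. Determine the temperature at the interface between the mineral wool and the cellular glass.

T ≈ 408 K

Treating each annulus and film as a series resistance:
R_brass pipe wall = ln(124/120)/(2π×102×1) = 5.116×10^-5 K/W
R_mineral wool = ln(174/124)/(2π×0.0381×1) = 1.415 K/W
R_cellular glass = ln(234/174)/(2π×0.051×1) = 0.9246 K/W
R_outer film = 1/(h_o·2πr_oL) = 1/(24.2×2π×0.234×1) = 0.02811 K/W
R_total = 2.368 K/W
Q = ΔT/R_total = 293/2.368
Q = 124 W/m
T_interface = T_inner − Q·ΣR(inner→interface) = 583 − 124×1.415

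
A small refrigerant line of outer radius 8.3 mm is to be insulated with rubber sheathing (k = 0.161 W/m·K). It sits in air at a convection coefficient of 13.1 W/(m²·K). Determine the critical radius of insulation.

r_cr ≈ 12.3 mm

For a cylinder r_cr = k/h = 0.161/13.1
r_cr = 12.3 mm; since the bare radius (8.3 mm) is below r_cr, adding a thin layer of insulation will *increase* heat loss.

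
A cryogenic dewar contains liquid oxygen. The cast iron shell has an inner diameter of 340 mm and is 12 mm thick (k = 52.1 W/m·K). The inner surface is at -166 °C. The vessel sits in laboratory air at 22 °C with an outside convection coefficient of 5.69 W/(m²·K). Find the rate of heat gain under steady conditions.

Q ≈ 445 W

Spherical conduction: R = (1/r_in − 1/r_out)/(4πk) per layer; series-sum.
R_cast iron shell = (1/0.17 − 1/0.182)/(4π×52.1) = 5.924×10^-4 K/W
R_outer film = 1/(h·4πr_o²) = 1/(5.69×4π×0.182²) = 0.4222 K/W
R_total = 0.4228 K/W
Q = ΔT/R_total = 188/0.4228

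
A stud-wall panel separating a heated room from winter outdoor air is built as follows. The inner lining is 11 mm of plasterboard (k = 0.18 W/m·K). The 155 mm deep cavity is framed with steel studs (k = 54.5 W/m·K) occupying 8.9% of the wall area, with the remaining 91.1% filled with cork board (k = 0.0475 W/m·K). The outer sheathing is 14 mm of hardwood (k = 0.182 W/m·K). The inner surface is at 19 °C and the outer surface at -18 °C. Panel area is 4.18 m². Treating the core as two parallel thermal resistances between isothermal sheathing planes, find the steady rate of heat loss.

Sheathing layers in series; stud and cavity paths in parallel between them.
R_inner = 0.011/(0.18×4.18) = 0.01462 K/W
R_stud  = 0.155/(54.5×0.089×4.18) = 0.007645 K/W
R_cav   = 0.155/(0.0475×0.911×4.18) = 0.8569 K/W
1/R_core = 1/R_stud + 1/R_cav → R_core = 0.007577 K/W
R_outer = 0.014/(0.182×4.18) = 0.0184 K/W
R_total = 0.0406 K/W
Q = ΔT/R_total = 37/0.0406

Q ≈ 911 W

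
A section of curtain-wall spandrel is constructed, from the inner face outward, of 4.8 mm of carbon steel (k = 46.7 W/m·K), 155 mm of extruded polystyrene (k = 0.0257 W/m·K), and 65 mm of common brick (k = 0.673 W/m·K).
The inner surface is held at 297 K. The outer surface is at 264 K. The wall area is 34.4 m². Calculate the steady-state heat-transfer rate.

Q ≈ 185 W

Using the resistance-network approach (series):
R_carbon steel = L/(kA) = 0.0048/(46.7×34.4) = 2.988×10^-6 K/W
R_extruded polystyrene = L/(kA) = 0.155/(0.0257×34.4) = 0.1753 K/W
R_common brick = L/(kA) = 0.065/(0.673×34.4) = 0.002808 K/W
R_total = 0.1781 K/W
Q = ΔT / R_total = 33 / 0.1781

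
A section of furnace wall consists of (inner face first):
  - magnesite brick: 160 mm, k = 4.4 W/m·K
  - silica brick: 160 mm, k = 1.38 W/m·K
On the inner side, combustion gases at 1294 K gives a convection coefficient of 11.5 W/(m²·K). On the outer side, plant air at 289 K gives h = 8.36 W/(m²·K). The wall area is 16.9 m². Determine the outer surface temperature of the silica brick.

Using the resistance-network approach (series):
R_inner film = 1/(h_i·A) = 1/(11.5×16.9) = 0.005145 K/W
R_magnesite brick = L/(kA) = 0.16/(4.4×16.9) = 0.002152 K/W
R_silica brick = L/(kA) = 0.16/(1.38×16.9) = 0.00686 K/W
R_outer film = 1/(h_o·A) = 1/(8.36×16.9) = 0.007078 K/W
R_total = 0.02124 K/W;  Q = ΔT/R_total = 1005/0.02124 = 47330 W
T_interface = T_inner − Q·ΣR(inner→interface) = 1294 − 47300×0.01416

T ≈ 624 K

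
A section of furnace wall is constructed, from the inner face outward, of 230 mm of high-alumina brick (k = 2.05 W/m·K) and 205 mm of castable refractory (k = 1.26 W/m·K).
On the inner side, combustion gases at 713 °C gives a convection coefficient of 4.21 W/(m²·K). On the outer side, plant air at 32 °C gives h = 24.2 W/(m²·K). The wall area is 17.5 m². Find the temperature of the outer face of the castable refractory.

T ≈ 82.8 °C

Model the wall as resistances in series:
R_inner film = 1/(h_i·A) = 1/(4.21×17.5) = 0.01357 K/W
R_high-alumina brick = L/(kA) = 0.23/(2.05×17.5) = 0.006411 K/W
R_castable refractory = L/(kA) = 0.205/(1.26×17.5) = 0.009297 K/W
R_outer film = 1/(h_o·A) = 1/(24.2×17.5) = 0.002361 K/W
R_total = 0.03164 K/W;  Q = ΔT/R_total = 681/0.03164 = 21520 W
T_interface = T_inner − Q·ΣR(inner→interface) = 713 − 21500×0.02928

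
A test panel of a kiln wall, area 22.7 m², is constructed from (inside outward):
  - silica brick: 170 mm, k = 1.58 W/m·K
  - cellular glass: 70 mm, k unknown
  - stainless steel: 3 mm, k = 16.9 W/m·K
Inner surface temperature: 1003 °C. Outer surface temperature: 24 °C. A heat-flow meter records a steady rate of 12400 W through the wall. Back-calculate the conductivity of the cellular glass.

Series thermal resistances:
R_silica brick = L/(kA) = 0.17/(1.58×22.7) = 0.00474 K/W
R_stainless steel = L/(kA) = 0.003/(16.9×22.7) = 7.82×10^-6 K/W
Sum of known resistances R_other = 0.004748 K/W
Total R = ΔT/Q = 979/12400 = 0.07895 K/W
R_cellular glass = R_total − R_other = 0.0742 K/W
k = L/(R·A) = 0.07/(0.0742×22.7)

k ≈ 0.0416 W/(m·K)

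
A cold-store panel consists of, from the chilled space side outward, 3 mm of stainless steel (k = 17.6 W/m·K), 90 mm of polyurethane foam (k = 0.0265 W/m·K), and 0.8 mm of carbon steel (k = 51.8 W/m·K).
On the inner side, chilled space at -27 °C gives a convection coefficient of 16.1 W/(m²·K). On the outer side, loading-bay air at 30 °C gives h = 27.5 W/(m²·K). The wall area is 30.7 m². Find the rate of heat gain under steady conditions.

Q ≈ 501 W

Series thermal resistances:
R_inner film = 1/(h_i·A) = 1/(16.1×30.7) = 0.002023 K/W
R_stainless steel = L/(kA) = 0.003/(17.6×30.7) = 5.552×10^-6 K/W
R_polyurethane foam = L/(kA) = 0.09/(0.0265×30.7) = 0.1106 K/W
R_carbon steel = L/(kA) = 0.0008/(51.8×30.7) = 5.031×10^-7 K/W
R_outer film = 1/(h_o·A) = 1/(27.5×30.7) = 0.001184 K/W
R_total = 0.1138 K/W
Q = ΔT / R_total = 57 / 0.1138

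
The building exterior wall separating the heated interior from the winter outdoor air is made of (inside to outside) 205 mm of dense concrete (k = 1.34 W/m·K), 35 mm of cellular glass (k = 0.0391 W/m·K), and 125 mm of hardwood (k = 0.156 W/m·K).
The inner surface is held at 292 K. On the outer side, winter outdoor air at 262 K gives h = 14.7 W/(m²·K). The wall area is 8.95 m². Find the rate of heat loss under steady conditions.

Q ≈ 140 W

Treating each layer as a thermal resistance in series:
R_dense concrete = L/(kA) = 0.205/(1.34×8.95) = 0.01709 K/W
R_cellular glass = L/(kA) = 0.035/(0.0391×8.95) = 0.1 K/W
R_hardwood = L/(kA) = 0.125/(0.156×8.95) = 0.08953 K/W
R_outer film = 1/(h_o·A) = 1/(14.7×8.95) = 0.007601 K/W
R_total = 0.2142 K/W
Q = ΔT / R_total = 30 / 0.2142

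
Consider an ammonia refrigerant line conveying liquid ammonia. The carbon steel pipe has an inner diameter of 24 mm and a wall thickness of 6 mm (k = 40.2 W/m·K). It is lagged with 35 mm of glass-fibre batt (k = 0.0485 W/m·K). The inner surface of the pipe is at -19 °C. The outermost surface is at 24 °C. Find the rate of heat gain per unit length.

q′ ≈ 12.1 W/m

For a radial system each layer contributes R = ln(r_out/r_in)/(2πkL); films add R = 1/(hA).
R_carbon steel pipe wall = ln(18/12)/(2π×40.2×1) = 0.001605 K/W
R_glass-fibre batt = ln(53/18)/(2π×0.0485×1) = 3.544 K/W
R_total = 3.545 K/W
Q = ΔT/R_total = 43/3.545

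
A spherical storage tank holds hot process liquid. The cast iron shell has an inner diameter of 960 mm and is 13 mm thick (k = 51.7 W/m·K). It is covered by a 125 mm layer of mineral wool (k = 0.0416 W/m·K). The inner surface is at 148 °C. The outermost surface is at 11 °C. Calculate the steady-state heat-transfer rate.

Each spherical layer contributes R = (1/r_i − 1/r_o)/(4πk):
R_cast iron shell = (1/0.48 − 1/0.493)/(4π×51.7) = 8.456×10^-5 K/W
R_mineral wool = (1/0.493 − 1/0.618)/(4π×0.0416) = 0.7848 K/W
R_total = 0.7849 K/W
Q = ΔT/R_total = 137/0.7849

Q ≈ 175 W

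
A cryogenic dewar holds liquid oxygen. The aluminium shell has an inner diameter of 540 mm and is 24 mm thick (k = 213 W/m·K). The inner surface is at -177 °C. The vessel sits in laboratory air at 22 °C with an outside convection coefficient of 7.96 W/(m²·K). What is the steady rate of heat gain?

Radial (spherical) resistances in series:
R_aluminium shell = (1/0.27 − 1/0.294)/(4π×213) = 1.13×10^-4 K/W
R_outer film = 1/(h·4πr_o²) = 1/(7.96×4π×0.294²) = 0.1157 K/W
R_total = 0.1158 K/W
Q = ΔT/R_total = 199/0.1158

Q ≈ 1720 W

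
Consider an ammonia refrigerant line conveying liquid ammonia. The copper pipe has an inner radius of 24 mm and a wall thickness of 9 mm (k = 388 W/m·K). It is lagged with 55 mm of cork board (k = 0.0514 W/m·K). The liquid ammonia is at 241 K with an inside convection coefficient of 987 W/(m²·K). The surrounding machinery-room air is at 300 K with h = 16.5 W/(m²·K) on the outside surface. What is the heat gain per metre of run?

q′ ≈ 18.7 W/m

Radial resistances (cylindrical: R_cond = ln(r_o/r_i)/(2πkL), R_conv = 1/(h·2πrL)):
R_inner film = 1/(h_i·2πr₁L) = 1/(987×2π×0.024×1) = 0.006719 K/W
R_copper pipe wall = ln(33/24)/(2π×388×1) = 1.306×10^-4 K/W
R_cork board = ln(88/33)/(2π×0.0514×1) = 3.037 K/W
R_outer film = 1/(h_o·2πr_oL) = 1/(16.5×2π×0.088×1) = 0.1096 K/W
R_total = 3.153 K/W
Q = ΔT/R_total = 59/3.153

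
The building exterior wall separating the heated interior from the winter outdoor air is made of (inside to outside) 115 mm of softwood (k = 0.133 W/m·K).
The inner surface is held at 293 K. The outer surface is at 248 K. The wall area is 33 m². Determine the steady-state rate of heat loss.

Series thermal resistances:
R_softwood = L/(kA) = 0.115/(0.133×33) = 0.0262 K/W
R_total = 0.0262 K/W
Q = ΔT / R_total = 45 / 0.0262

Q ≈ 1720 W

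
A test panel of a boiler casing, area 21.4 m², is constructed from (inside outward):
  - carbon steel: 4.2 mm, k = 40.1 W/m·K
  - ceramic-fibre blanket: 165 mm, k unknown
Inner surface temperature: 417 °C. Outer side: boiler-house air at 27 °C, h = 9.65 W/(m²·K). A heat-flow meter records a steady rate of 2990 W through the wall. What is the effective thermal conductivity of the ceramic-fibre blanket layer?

Using the resistance-network approach (series):
R_carbon steel = L/(kA) = 0.0042/(40.1×21.4) = 4.894×10^-6 K/W
R_outer film = 1/(h_o·A) = 1/(9.65×21.4) = 0.004842 K/W
Sum of known resistances R_other = 0.004847 K/W
Total R = ΔT/Q = 390/2990 = 0.1304 K/W
R_ceramic-fibre blanket = R_total − R_other = 0.1256 K/W
k = L/(R·A) = 0.165/(0.1256×21.4)

k ≈ 0.0614 W/(m·K)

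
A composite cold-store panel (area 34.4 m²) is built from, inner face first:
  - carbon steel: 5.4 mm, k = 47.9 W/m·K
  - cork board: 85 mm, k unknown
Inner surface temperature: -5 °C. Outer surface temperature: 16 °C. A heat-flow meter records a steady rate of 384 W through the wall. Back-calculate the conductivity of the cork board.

k ≈ 0.0452 W/(m·K)

Series thermal resistances:
R_carbon steel = L/(kA) = 0.0054/(47.9×34.4) = 3.277×10^-6 K/W
Sum of known resistances R_other = 3.277×10^-6 K/W
Total R = ΔT/Q = 21/384 = 0.05469 K/W
R_cork board = R_total − R_other = 0.05468 K/W
k = L/(R·A) = 0.085/(0.05468×34.4)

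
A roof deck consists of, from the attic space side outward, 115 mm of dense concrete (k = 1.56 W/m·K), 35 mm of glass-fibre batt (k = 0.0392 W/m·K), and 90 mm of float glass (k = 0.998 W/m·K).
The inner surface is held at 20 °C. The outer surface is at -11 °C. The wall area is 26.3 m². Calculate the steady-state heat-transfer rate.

Q ≈ 772 W

Series thermal resistances:
R_dense concrete = L/(kA) = 0.115/(1.56×26.3) = 0.002803 K/W
R_glass-fibre batt = L/(kA) = 0.035/(0.0392×26.3) = 0.03395 K/W
R_float glass = L/(kA) = 0.09/(0.998×26.3) = 0.003429 K/W
R_total = 0.04018 K/W
Q = ΔT / R_total = 31 / 0.04018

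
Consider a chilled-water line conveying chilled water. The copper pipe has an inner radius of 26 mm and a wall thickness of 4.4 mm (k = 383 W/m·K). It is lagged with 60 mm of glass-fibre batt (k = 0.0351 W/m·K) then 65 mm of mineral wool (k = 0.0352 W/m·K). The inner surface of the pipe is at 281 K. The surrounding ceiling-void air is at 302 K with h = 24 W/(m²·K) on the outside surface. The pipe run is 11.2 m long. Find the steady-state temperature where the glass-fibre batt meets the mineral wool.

Radial resistances (cylindrical: R_cond = ln(r_o/r_i)/(2πkL), R_conv = 1/(h·2πrL)):
R_copper pipe wall = ln(30.4/26)/(2π×383×11.2) = 5.801×10^-6 K/W
R_glass-fibre batt = ln(90.4/30.4)/(2π×0.0351×11.2) = 0.4412 K/W
R_mineral wool = ln(155.4/90.4)/(2π×0.0352×11.2) = 0.2187 K/W
R_outer film = 1/(h_o·2πr_oL) = 1/(24×2π×0.1554×11.2) = 0.00381 K/W
R_total = 0.6637 K/W
Q = ΔT/R_total = 21/0.6637
Q = 31.6 W
T_interface = T_inner + Q·ΣR(inner→interface) = 281 + 31.6×0.4412

T ≈ 295 K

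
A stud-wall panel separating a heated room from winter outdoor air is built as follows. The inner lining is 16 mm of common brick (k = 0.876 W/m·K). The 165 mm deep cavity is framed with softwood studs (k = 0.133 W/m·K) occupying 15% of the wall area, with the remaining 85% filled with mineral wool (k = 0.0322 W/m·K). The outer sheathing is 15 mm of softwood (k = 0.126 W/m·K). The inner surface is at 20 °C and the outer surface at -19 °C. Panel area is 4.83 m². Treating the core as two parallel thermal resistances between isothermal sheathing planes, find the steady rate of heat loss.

Sheathing layers in series; stud and cavity paths in parallel between them.
R_inner = 0.016/(0.876×4.83) = 0.003782 K/W
R_stud  = 0.165/(0.133×0.15×4.83) = 1.712 K/W
R_cav   = 0.165/(0.0322×0.85×4.83) = 1.248 K/W
1/R_core = 1/R_stud + 1/R_cav → R_core = 0.7219 K/W
R_outer = 0.015/(0.126×4.83) = 0.02465 K/W
R_total = 0.7504 K/W
Q = ΔT/R_total = 39/0.7504

Q ≈ 52 W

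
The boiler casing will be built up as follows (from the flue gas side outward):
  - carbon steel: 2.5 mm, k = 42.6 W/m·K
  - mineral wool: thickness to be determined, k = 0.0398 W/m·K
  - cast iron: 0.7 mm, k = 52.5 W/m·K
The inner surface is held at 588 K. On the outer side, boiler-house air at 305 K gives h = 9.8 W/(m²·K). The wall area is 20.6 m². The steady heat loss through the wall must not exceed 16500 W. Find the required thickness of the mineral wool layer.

Using the resistance-network approach (series):
R_carbon steel = L/(kA) = 0.0025/(42.6×20.6) = 2.849×10^-6 K/W
R_cast iron = L/(kA) = 0.0007/(52.5×20.6) = 6.472×10^-7 K/W
R_outer film = 1/(h_o·A) = 1/(9.8×20.6) = 0.004953 K/W
Sum of the known resistances R_other = 0.004957 K/W
Required total resistance R_tot = ΔT/Q_allow = 283/16500 = 0.01715 K/W
R_mineral wool = R_tot − R_other = 0.01219 K/W
L = R·k·A = 0.01219×0.0398×20.6

L ≈ 10 mm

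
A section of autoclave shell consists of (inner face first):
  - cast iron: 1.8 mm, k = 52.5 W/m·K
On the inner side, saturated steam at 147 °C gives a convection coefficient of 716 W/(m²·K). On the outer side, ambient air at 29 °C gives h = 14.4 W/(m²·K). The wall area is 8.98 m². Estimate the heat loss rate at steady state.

Treating each layer as a thermal resistance in series:
R_inner film = 1/(h_i·A) = 1/(716×8.98) = 1.555×10^-4 K/W
R_cast iron = L/(kA) = 0.0018/(52.5×8.98) = 3.818×10^-6 K/W
R_outer film = 1/(h_o·A) = 1/(14.4×8.98) = 0.007733 K/W
R_total = 0.007893 K/W
Q = ΔT / R_total = 118 / 0.007893

Q ≈ 15000 W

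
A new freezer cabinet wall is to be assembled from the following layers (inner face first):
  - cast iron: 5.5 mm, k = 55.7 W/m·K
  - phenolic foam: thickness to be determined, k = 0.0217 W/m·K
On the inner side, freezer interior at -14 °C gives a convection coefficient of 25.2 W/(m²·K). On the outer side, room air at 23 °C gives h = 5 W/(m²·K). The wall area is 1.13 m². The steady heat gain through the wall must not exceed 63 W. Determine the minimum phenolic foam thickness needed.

Series thermal resistances:
R_inner film = 1/(h_i·A) = 1/(25.2×1.13) = 0.03512 K/W
R_cast iron = L/(kA) = 0.0055/(55.7×1.13) = 8.738×10^-5 K/W
R_outer film = 1/(h_o·A) = 1/(5×1.13) = 0.177 K/W
Sum of the known resistances R_other = 0.2122 K/W
Required total resistance R_tot = ΔT/Q_allow = 37/63 = 0.5873 K/W
R_phenolic foam = R_tot − R_other = 0.3751 K/W
L = R·k·A = 0.3751×0.0217×1.13

L ≈ 9.2 mm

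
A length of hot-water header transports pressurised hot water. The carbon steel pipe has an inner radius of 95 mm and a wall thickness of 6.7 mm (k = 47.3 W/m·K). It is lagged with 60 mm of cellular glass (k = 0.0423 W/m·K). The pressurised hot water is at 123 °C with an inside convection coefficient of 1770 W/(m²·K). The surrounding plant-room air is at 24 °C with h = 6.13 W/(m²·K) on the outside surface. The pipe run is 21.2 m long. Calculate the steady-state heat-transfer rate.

Cylindrical conduction, so R = ln(r₂/r₁)/(2πkL) per layer, in series:
R_inner film = 1/(h_i·2πr₁L) = 1/(1770×2π×0.095×21.2) = 4.465×10^-5 K/W
R_carbon steel pipe wall = ln(101.7/95)/(2π×47.3×21.2) = 1.082×10^-5 K/W
R_cellular glass = ln(161.7/101.7)/(2π×0.0423×21.2) = 0.0823 K/W
R_outer film = 1/(h_o·2πr_oL) = 1/(6.13×2π×0.1617×21.2) = 0.007574 K/W
R_total = 0.08993 K/W
Q = ΔT/R_total = 99/0.08993

Q ≈ 1100 W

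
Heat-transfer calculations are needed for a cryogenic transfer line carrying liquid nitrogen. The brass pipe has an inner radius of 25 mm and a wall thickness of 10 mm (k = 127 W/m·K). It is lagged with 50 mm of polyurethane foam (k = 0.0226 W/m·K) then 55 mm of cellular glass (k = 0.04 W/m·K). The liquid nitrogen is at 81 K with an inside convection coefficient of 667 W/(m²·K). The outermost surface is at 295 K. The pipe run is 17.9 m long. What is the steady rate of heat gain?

Q ≈ 465 W

Radial resistances (cylindrical: R_cond = ln(r_o/r_i)/(2πkL), R_conv = 1/(h·2πrL)):
R_inner film = 1/(h_i·2πr₁L) = 1/(667×2π×0.025×17.9) = 5.332×10^-4 K/W
R_brass pipe wall = ln(35/25)/(2π×127×17.9) = 2.356×10^-5 K/W
R_polyurethane foam = ln(85/35)/(2π×0.0226×17.9) = 0.3491 K/W
R_cellular glass = ln(140/85)/(2π×0.04×17.9) = 0.1109 K/W
R_total = 0.4606 K/W
Q = ΔT/R_total = 214/0.4606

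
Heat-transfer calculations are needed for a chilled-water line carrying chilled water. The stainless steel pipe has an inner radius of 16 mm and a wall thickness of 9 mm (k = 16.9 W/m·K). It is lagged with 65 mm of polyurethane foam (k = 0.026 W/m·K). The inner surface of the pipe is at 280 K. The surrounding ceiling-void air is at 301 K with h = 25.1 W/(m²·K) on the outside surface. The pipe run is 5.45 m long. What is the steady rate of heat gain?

Q ≈ 14.5 W

Per-layer cylindrical resistances, series-summed:
R_stainless steel pipe wall = ln(25/16)/(2π×16.9×5.45) = 7.712×10^-4 K/W
R_polyurethane foam = ln(90/25)/(2π×0.026×5.45) = 1.439 K/W
R_outer film = 1/(h_o·2πr_oL) = 1/(25.1×2π×0.09×5.45) = 0.01293 K/W
R_total = 1.452 K/W
Q = ΔT/R_total = 21/1.452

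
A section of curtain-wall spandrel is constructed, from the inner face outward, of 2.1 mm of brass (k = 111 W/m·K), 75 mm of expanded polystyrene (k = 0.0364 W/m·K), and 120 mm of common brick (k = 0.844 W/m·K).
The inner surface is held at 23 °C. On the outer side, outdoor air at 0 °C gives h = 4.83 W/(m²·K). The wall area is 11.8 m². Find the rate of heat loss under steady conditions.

Thermal resistances in series:
R_brass = L/(kA) = 0.0021/(111×11.8) = 1.603×10^-6 K/W
R_expanded polystyrene = L/(kA) = 0.075/(0.0364×11.8) = 0.1746 K/W
R_common brick = L/(kA) = 0.12/(0.844×11.8) = 0.01205 K/W
R_outer film = 1/(h_o·A) = 1/(4.83×11.8) = 0.01755 K/W
R_total = 0.2042 K/W
Q = ΔT / R_total = 23 / 0.2042

Q ≈ 113 W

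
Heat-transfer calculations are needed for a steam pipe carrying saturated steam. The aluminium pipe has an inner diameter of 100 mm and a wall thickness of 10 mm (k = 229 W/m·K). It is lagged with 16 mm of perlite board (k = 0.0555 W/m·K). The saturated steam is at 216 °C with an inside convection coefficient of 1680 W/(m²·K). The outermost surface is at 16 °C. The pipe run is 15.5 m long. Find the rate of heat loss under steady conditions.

Treating each annulus and film as a series resistance:
R_inner film = 1/(h_i·2πr₁L) = 1/(1680×2π×0.05×15.5) = 1.222×10^-4 K/W
R_aluminium pipe wall = ln(60/50)/(2π×229×15.5) = 8.175×10^-6 K/W
R_perlite board = ln(76/60)/(2π×0.0555×15.5) = 0.04373 K/W
R_total = 0.04386 K/W
Q = ΔT/R_total = 200/0.04386

Q ≈ 4560 W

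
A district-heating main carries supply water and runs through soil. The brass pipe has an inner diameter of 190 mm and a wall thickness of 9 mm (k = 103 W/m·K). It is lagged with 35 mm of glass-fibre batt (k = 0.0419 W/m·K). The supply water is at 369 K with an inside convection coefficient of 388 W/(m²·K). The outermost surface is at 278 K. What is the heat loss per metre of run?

q′ ≈ 82.3 W/m

Radial resistances (cylindrical: R_cond = ln(r_o/r_i)/(2πkL), R_conv = 1/(h·2πrL)):
R_inner film = 1/(h_i·2πr₁L) = 1/(388×2π×0.095×1) = 0.004318 K/W
R_brass pipe wall = ln(104/95)/(2π×103×1) = 1.399×10^-4 K/W
R_glass-fibre batt = ln(139/104)/(2π×0.0419×1) = 1.102 K/W
R_total = 1.106 K/W
Q = ΔT/R_total = 91/1.106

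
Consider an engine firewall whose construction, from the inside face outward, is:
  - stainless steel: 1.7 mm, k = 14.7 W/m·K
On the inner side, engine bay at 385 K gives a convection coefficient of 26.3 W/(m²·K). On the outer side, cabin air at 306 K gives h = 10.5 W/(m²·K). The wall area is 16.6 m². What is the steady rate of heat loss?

Series thermal resistances:
R_inner film = 1/(h_i·A) = 1/(26.3×16.6) = 0.002291 K/W
R_stainless steel = L/(kA) = 0.0017/(14.7×16.6) = 6.967×10^-6 K/W
R_outer film = 1/(h_o·A) = 1/(10.5×16.6) = 0.005737 K/W
R_total = 0.008035 K/W
Q = ΔT / R_total = 79 / 0.008035

Q ≈ 9830 W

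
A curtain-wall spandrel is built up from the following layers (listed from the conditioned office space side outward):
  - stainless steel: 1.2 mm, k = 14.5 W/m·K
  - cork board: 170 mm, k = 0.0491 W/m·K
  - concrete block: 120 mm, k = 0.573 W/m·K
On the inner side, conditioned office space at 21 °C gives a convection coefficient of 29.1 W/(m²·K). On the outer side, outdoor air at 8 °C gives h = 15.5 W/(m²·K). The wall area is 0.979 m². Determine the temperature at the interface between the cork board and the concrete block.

T ≈ 8.94 °C

Model the wall as resistances in series:
R_inner film = 1/(h_i·A) = 1/(29.1×0.979) = 0.0351 K/W
R_stainless steel = L/(kA) = 0.0012/(14.5×0.979) = 8.453×10^-5 K/W
R_cork board = L/(kA) = 0.17/(0.0491×0.979) = 3.537 K/W
R_concrete block = L/(kA) = 0.12/(0.573×0.979) = 0.2139 K/W
R_outer film = 1/(h_o·A) = 1/(15.5×0.979) = 0.0659 K/W
R_total = 3.852 K/W;  Q = ΔT/R_total = 13/3.852 = 3.375 W
T_interface = T_inner − Q·ΣR(inner→interface) = 21 − 3.38×3.572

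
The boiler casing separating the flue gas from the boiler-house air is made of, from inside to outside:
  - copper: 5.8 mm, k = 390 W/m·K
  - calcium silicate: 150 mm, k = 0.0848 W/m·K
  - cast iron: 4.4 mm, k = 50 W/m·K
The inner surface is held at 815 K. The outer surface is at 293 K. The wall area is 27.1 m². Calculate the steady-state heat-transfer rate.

Model the wall as resistances in series:
R_copper = L/(kA) = 0.0058/(390×27.1) = 5.488×10^-7 K/W
R_calcium silicate = L/(kA) = 0.15/(0.0848×27.1) = 0.06527 K/W
R_cast iron = L/(kA) = 0.0044/(50×27.1) = 3.247×10^-6 K/W
R_total = 0.06528 K/W
Q = ΔT / R_total = 522 / 0.06528

Q ≈ 8000 W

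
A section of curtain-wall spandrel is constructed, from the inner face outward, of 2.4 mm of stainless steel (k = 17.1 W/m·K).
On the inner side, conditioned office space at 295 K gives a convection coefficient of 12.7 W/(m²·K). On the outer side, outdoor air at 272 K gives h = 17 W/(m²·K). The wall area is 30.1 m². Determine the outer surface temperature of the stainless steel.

T ≈ 282 K

Model the wall as resistances in series:
R_inner film = 1/(h_i·A) = 1/(12.7×30.1) = 0.002616 K/W
R_stainless steel = L/(kA) = 0.0024/(17.1×30.1) = 4.663×10^-6 K/W
R_outer film = 1/(h_o·A) = 1/(17×30.1) = 0.001954 K/W
R_total = 0.004575 K/W;  Q = ΔT/R_total = 23/0.004575 = 5027 W
T_interface = T_inner − Q·ΣR(inner→interface) = 295 − 5030×0.002621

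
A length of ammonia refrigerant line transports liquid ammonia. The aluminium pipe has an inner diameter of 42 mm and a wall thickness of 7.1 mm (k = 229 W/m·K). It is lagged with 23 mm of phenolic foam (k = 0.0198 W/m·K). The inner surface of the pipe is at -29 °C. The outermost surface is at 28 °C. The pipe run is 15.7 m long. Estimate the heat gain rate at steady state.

Cylindrical conduction, so R = ln(r₂/r₁)/(2πkL) per layer, in series:
R_aluminium pipe wall = ln(28.1/21)/(2π×229×15.7) = 1.289×10^-5 K/W
R_phenolic foam = ln(51.1/28.1)/(2π×0.0198×15.7) = 0.3062 K/W
R_total = 0.3062 K/W
Q = ΔT/R_total = 57/0.3062

Q ≈ 186 W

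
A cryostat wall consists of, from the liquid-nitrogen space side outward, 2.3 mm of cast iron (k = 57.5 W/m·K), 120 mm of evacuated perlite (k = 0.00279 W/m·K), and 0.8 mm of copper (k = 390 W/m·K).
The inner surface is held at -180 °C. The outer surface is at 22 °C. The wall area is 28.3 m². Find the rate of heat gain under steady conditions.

Model the wall as resistances in series:
R_cast iron = L/(kA) = 0.0023/(57.5×28.3) = 1.413×10^-6 K/W
R_evacuated perlite = L/(kA) = 0.12/(0.00279×28.3) = 1.52 K/W
R_copper = L/(kA) = 0.0008/(390×28.3) = 7.248×10^-8 K/W
R_total = 1.52 K/W
Q = ΔT / R_total = 202 / 1.52

Q ≈ 133 W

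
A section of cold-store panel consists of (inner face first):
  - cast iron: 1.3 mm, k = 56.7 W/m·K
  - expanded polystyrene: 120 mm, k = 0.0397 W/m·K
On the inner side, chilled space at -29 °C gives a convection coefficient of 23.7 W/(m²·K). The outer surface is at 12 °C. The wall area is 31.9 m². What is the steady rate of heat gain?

Model the wall as resistances in series:
R_inner film = 1/(h_i·A) = 1/(23.7×31.9) = 0.001323 K/W
R_cast iron = L/(kA) = 0.0013/(56.7×31.9) = 7.187×10^-7 K/W
R_expanded polystyrene = L/(kA) = 0.12/(0.0397×31.9) = 0.09475 K/W
R_total = 0.09608 K/W
Q = ΔT / R_total = 41 / 0.09608

Q ≈ 427 W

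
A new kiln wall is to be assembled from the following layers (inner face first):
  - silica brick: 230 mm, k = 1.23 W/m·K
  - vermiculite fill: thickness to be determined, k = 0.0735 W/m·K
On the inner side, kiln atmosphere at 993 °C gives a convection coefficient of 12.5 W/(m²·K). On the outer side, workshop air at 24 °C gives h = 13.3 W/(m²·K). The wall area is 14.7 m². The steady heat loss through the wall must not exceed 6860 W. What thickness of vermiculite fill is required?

Using the resistance-network approach (series):
R_inner film = 1/(h_i·A) = 1/(12.5×14.7) = 0.005442 K/W
R_silica brick = L/(kA) = 0.23/(1.23×14.7) = 0.01272 K/W
R_outer film = 1/(h_o·A) = 1/(13.3×14.7) = 0.005115 K/W
Sum of the known resistances R_other = 0.02328 K/W
Required total resistance R_tot = ΔT/Q_allow = 969/6860 = 0.1413 K/W
R_vermiculite fill = R_tot − R_other = 0.118 K/W
L = R·k·A = 0.118×0.0735×14.7

L ≈ 127 mm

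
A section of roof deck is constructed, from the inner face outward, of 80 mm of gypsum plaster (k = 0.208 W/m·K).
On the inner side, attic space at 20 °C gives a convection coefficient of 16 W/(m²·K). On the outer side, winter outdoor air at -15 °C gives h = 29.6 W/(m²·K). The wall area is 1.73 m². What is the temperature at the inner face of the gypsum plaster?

Thermal resistances in series:
R_inner film = 1/(h_i·A) = 1/(16×1.73) = 0.03613 K/W
R_gypsum plaster = L/(kA) = 0.08/(0.208×1.73) = 0.2223 K/W
R_outer film = 1/(h_o·A) = 1/(29.6×1.73) = 0.01953 K/W
R_total = 0.278 K/W;  Q = ΔT/R_total = 35/0.278 = 125.9 W
T_interface = T_inner − Q·ΣR(inner→interface) = 20 − 126×0.03613

T ≈ 15.5 °C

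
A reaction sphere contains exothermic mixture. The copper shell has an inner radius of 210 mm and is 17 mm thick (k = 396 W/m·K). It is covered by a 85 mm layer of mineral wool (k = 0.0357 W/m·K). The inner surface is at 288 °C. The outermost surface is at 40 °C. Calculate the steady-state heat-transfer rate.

For a spherical shell R = (1/r₁ − 1/r₂)/(4πk); film R = 1/(h·4πr²). In series:
R_copper shell = (1/0.21 − 1/0.227)/(4π×396) = 7.166×10^-5 K/W
R_mineral wool = (1/0.227 − 1/0.312)/(4π×0.0357) = 2.675 K/W
R_total = 2.675 K/W
Q = ΔT/R_total = 248/2.675

Q ≈ 92.7 W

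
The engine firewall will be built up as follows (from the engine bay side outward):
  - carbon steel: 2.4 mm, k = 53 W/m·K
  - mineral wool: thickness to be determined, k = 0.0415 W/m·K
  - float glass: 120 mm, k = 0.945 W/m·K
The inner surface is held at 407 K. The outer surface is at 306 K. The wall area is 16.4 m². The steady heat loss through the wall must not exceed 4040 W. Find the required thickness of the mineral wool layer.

Thermal resistances in series:
R_carbon steel = L/(kA) = 0.0024/(53×16.4) = 2.761×10^-6 K/W
R_float glass = L/(kA) = 0.12/(0.945×16.4) = 0.007743 K/W
Sum of the known resistances R_other = 0.007746 K/W
Required total resistance R_tot = ΔT/Q_allow = 101/4040 = 0.025 K/W
R_mineral wool = R_tot − R_other = 0.01725 K/W
L = R·k·A = 0.01725×0.0415×16.4

L ≈ 11.7 mm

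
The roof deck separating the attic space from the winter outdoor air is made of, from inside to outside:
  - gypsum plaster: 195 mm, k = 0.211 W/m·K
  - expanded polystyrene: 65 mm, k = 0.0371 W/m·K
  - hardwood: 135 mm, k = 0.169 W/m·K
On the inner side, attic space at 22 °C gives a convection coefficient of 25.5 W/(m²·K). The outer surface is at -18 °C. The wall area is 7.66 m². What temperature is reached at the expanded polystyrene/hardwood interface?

Series thermal resistances:
R_inner film = 1/(h_i·A) = 1/(25.5×7.66) = 0.00512 K/W
R_gypsum plaster = L/(kA) = 0.195/(0.211×7.66) = 0.1206 K/W
R_expanded polystyrene = L/(kA) = 0.065/(0.0371×7.66) = 0.2287 K/W
R_hardwood = L/(kA) = 0.135/(0.169×7.66) = 0.1043 K/W
R_total = 0.4588 K/W;  Q = ΔT/R_total = 40/0.4588 = 87.19 W
T_interface = T_inner − Q·ΣR(inner→interface) = 22 − 87.2×0.3545

T ≈ -8.91 °C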